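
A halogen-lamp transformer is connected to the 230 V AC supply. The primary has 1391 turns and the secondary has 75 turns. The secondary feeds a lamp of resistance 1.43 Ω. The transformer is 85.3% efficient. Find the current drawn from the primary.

V_s = 230 × 75/1391 = 12.401 V.
I_s = V_s/R = 12.401/1.43 = 8.6721 A.
P_out = V_s I_s = 12.401 × 8.6721 = 107.54 W.
P_in = P_out/η = 107.54/0.853 = 126.08 W.
I_p = P_in/V_p = 126.08/230 = 0.548 A.

I_p ≈ 0.548 A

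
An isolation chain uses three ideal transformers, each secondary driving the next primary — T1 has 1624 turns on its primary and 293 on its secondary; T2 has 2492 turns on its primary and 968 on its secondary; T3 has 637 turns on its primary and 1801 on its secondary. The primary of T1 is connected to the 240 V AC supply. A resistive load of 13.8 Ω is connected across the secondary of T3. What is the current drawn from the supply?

I_supply ≈ 0.683 A

Secondary of T1: V = 240.00 × 293/1624 = 43.300 V.
Secondary of T2: V = 43.300 × 968/2492 = 16.820 V.
Secondary of T3: V = 16.820 × 1801/637 = 47.555 V.
I_load = 47.555/13.8 = 3.4460 A, so P_out = 47.555 × 3.4460 = 163.87 W.
All ideal ⇒ P_in = P_out, so I_supply = 163.87/240 = 0.683 A.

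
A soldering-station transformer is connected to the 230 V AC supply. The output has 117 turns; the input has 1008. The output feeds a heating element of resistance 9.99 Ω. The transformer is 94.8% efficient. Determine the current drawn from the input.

I_in ≈ 0.327 A

V_out = 230 × 117/1008 = 26.696 V.
I_out = V_out/R = 26.696/9.99 = 2.6723 A.
P_out = V_out I_out = 26.696 × 2.6723 = 71.341 W.
P_in = P_out/η = 71.341/0.948 = 75.255 W.
I_in = P_in/V_in = 75.255/230 = 0.327 A.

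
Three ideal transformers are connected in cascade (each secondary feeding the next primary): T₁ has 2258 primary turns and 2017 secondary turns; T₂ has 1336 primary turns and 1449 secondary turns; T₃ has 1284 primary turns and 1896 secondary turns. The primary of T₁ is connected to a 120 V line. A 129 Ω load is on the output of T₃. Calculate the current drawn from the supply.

I_supply ≈ 1.90 A

Secondary of T₁: V = 120.00 × 2017/2258 = 107.19 V.
Secondary of T₂: V = 107.19 × 1449/1336 = 116.26 V.
Secondary of T₃: V = 116.26 × 1896/1284 = 171.67 V.
I_load = 171.67/129 = 1.3308 A, so P_out = 171.67 × 1.3308 = 228.46 W.
All ideal ⇒ P_in = P_out, so I_supply = 228.46/120 = 1.90 A.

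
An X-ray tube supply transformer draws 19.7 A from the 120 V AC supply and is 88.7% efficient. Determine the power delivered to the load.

P_out ≈ 2100 W

P_in = V_p I_p = 120 × 19.7 = 2364.0 W.
P_out = η P_in = 0.887 × 2364.0 = 2100 W.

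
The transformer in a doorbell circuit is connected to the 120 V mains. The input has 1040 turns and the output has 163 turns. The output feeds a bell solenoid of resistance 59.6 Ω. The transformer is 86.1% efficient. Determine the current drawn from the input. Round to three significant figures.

V_out = 120 × 163/1040 = 18.808 V.
I_out = V_out/R = 18.808/59.6 = 0.31557 A.
P_out = V_out I_out = 18.808 × 0.31557 = 5.9351 W.
P_in = P_out/η = 5.9351/0.861 = 6.8932 W.
I_in = P_in/V_in = 6.8932/120 = 0.0574 A.

I_in ≈ 0.0574 A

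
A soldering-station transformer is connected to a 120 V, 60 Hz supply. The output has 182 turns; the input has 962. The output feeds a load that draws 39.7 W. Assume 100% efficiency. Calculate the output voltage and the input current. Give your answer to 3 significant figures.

V_out = V_in × N_out/N_in = 120 × 182/962 = 22.703 V.
I_out = P/V_out = 39.7/22.703 = 1.7487 A.
I_in = I_out × N_out/N_in = 1.7487 × 182/962 = 0.331 A.

V_out ≈ 22.7 V, I_in ≈ 0.331 A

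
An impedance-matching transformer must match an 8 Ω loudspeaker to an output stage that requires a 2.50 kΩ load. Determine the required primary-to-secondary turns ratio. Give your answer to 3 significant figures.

Z_p/Z_s = (N_p/N_s)², so N_p/N_s = √(2500/8) = √312 = 17.7.

N_p/N_s ≈ 17.7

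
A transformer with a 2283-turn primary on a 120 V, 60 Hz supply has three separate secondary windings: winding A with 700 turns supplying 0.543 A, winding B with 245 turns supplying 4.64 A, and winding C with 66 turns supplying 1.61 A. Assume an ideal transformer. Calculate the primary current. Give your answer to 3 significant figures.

I_p ≈ 0.711 A

V_A = 120 × 700/2283 = 36.794 V; V_B = 120 × 245/2283 = 12.878 V; V_C = 120 × 66/2283 = 3.4691 V.
P_out = V_A I_A + V_B I_B + V_C I_C = 36.794×0.543 + 12.878×4.64 + 3.4691×1.61 = 19.979 + 59.753 + 5.5853 = 85.317 W.
Ideal ⇒ P_in = P_out, so I_p = P_out/V_p = 85.317/120 = 0.711 A.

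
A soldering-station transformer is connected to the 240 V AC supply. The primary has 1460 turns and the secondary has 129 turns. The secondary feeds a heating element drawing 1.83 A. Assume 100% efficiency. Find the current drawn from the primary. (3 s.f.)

I_p ≈ 0.162 A

For an ideal transformer I_p N_p = I_s N_s, so I_p = 1.83 × 129/1460 = 0.162 A.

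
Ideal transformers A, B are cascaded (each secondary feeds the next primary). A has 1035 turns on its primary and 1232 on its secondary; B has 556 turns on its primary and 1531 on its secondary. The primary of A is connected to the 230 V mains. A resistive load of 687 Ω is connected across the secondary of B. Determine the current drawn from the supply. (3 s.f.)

I_supply ≈ 3.60 A

After A: V = 230.00 × 1232/1035 = 273.78 V.
After B: V = 273.78 × 1531/556 = 753.87 V.
I_load = 753.87/687 = 1.0973 A, so P_out = 753.87 × 1.0973 = 827.26 W.
All ideal ⇒ P_in = P_out, so I_supply = 827.26/230 = 3.60 A.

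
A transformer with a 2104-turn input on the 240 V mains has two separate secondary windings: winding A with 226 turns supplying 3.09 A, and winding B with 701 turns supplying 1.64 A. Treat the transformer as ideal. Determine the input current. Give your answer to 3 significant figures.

I_in ≈ 0.878 A

V_A = 240 × 226/2104 = 25.779 V; V_B = 240 × 701/2104 = 79.962 V.
P_out = V_A I_A + V_B I_B = 25.779×3.09 + 79.962×1.64 = 79.659 + 131.14 = 210.80 W.
Ideal ⇒ P_in = P_out, so I_in = P_out/V_in = 210.80/240 = 0.878 A.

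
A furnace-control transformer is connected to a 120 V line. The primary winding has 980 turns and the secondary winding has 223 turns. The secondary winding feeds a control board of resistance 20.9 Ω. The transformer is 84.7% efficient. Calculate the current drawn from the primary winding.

I_p ≈ 0.351 A

V_s = 120 × 223/980 = 27.306 V.
I_s = V_s/R = 27.306/20.9 = 1.3065 A.
P_out = V_s I_s = 27.306 × 1.3065 = 35.676 W.
P_in = P_out/η = 35.676/0.847 = 42.120 W.
I_p = P_in/V_p = 42.120/120 = 0.351 A.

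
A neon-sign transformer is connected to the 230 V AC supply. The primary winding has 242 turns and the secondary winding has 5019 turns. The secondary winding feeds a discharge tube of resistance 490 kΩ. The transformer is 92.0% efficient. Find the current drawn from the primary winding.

I_p ≈ 0.219 A

V_s = 230 × 5019/242 = 4770.1 V.
I_s = V_s/R = 4770.1/490000 = 0.0097349 A.
P_out = V_s I_s = 4770.1 × 0.0097349 = 46.437 W.
P_in = P_out/η = 46.437/0.920 = 50.475 W.
I_p = P_in/V_p = 50.475/230 = 0.219 A.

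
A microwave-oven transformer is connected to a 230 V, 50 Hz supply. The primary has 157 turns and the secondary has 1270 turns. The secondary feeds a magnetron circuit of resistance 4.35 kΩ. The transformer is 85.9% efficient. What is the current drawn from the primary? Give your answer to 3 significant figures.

I_p ≈ 4.03 A

V_s = 230 × 1270/157 = 1860.5 V.
I_s = V_s/R = 1860.5/4350 = 0.42770 A.
P_out = V_s I_s = 1860.5 × 0.42770 = 795.75 W.
P_in = P_out/η = 795.75/0.859 = 926.36 W.
I_p = P_in/V_p = 926.36/230 = 4.03 A.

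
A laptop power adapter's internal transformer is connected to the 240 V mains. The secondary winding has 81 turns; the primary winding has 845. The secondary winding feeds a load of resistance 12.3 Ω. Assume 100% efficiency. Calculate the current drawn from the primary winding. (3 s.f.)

I_p ≈ 0.179 A

V_s = V_p × N_s/N_p = 240 × 81/845 = 23.006 V.
I_s = V_s/R = 23.006/12.3 = 1.8704 A.
For an ideal transformer I_p N_p = I_s N_s, so I_p = 1.8704 × 81/845 = 0.179 A.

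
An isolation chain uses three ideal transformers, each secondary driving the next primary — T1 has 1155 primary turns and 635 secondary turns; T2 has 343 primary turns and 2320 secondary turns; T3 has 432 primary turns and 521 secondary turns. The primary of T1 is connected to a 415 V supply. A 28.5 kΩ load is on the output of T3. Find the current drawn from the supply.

Secondary of T1: V = 415.00 × 635/1155 = 228.16 V.
Secondary of T2: V = 228.16 × 2320/343 = 1543.2 V.
Secondary of T3: V = 1543.2 × 521/432 = 1861.2 V.
I_load = 1861.2/28500 = 0.065304 A, so P_out = 1861.2 × 0.065304 = 121.54 W.
All ideal ⇒ P_in = P_out, so I_supply = 121.54/415 = 0.293 A.

I_supply ≈ 0.293 A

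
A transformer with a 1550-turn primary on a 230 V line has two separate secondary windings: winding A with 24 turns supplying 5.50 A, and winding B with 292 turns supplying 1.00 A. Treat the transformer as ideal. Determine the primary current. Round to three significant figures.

I_p ≈ 0.274 A

V_A = 230 × 24/1550 = 3.5613 V; V_B = 230 × 292/1550 = 43.329 V.
P_out = V_A I_A + V_B I_B = 3.5613×5.50 + 43.329×1.00 = 19.587 + 43.329 = 62.916 W.
Ideal ⇒ P_in = P_out, so I_p = P_out/V_p = 62.916/230 = 0.274 A.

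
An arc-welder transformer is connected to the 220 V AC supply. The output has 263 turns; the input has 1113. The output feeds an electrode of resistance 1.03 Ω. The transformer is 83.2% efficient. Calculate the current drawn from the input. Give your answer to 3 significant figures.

I_in ≈ 14.3 A

V_out = 220 × 263/1113 = 51.986 V.
I_out = V_out/R = 51.986/1.03 = 50.471 A.
P_out = V_out I_out = 51.986 × 50.471 = 2623.8 W.
P_in = P_out/η = 2623.8/0.832 = 3153.6 W.
I_in = P_in/V_in = 3153.6/220 = 14.3 A.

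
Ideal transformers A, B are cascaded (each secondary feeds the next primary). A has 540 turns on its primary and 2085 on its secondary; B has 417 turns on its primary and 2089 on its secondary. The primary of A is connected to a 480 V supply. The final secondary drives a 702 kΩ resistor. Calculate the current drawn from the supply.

I_supply ≈ 0.256 A

After A: V = 480.00 × 2085/540 = 1853.3 V.
After B: V = 1853.3 × 2089/417 = 9284.4 V.
I_load = 9284.4/702000 = 0.013226 A, so P_out = 9284.4 × 0.013226 = 122.79 W.
All ideal ⇒ P_in = P_out, so I_supply = 122.79/480 = 0.256 A.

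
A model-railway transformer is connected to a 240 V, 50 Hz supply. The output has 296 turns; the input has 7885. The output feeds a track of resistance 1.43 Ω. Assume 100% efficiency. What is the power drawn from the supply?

P ≈ 56.8 W

V_out = V_in × N_out/N_in = 240 × 296/7885 = 9.0095 V.
I_out = V_out/R = 9.0095/1.43 = 6.3004 A.
I_in = I_out × N_out/N_in = 6.3004 × 296/7885 = 0.23651 A.
P = V_in I_in = 240 × 0.23651 = 56.8 W.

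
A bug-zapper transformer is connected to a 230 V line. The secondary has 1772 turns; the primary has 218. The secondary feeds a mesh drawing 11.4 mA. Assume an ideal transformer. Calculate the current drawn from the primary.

I_p ≈ 0.0927 A

For an ideal transformer I_p N_p = I_s N_s, so I_p = 0.0114 × 1772/218 = 0.0927 A.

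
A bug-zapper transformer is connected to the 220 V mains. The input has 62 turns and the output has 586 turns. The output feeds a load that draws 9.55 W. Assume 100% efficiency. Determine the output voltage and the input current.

V_out = V_in × N_out/N_in = 220 × 586/62 = 2079.4 V.
I_out = P/V_out = 9.55/2079.4 = 0.0045928 A.
I_in = I_out × N_out/N_in = 0.0045928 × 586/62 = 0.0434 A.

V_out ≈ 2080 V, I_in ≈ 0.0434 A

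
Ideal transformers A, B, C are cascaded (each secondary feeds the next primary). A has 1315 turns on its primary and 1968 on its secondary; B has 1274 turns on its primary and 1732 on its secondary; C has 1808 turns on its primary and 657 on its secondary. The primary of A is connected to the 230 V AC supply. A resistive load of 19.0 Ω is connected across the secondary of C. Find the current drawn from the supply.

I_supply ≈ 6.62 A

Secondary of A: V = 230.00 × 1968/1315 = 344.21 V.
Secondary of B: V = 344.21 × 1732/1274 = 467.96 V.
Secondary of C: V = 467.96 × 657/1808 = 170.05 V.
I_load = 170.05/19.0 = 8.9499 A, so P_out = 170.05 × 8.9499 = 1521.9 W.
All ideal ⇒ P_in = P_out, so I_supply = 1521.9/230 = 6.62 A.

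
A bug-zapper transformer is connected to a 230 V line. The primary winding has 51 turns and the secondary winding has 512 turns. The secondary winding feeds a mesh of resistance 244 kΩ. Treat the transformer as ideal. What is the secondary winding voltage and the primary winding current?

V_s ≈ 2310 V, I_p ≈ 0.0950 A

V_s = V_p × N_s/N_p = 230 × 512/51 = 2309.0 V.
I_s = V_s/R = 2309.0/244000 = 0.0094632 A.
I_p = I_s × N_s/N_p = 0.0094632 × 512/51 = 0.0950 A.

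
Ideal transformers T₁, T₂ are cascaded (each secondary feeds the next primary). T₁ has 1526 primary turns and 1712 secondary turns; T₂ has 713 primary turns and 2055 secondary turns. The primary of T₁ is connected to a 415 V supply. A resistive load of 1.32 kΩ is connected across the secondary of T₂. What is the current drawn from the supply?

I_supply ≈ 3.29 A

After T₁: V = 415.00 × 1712/1526 = 465.58 V.
After T₂: V = 465.58 × 2055/713 = 1341.9 V.
I_load = 1341.9/1320 = 1.0166 A, so P_out = 1341.9 × 1.0166 = 1364.2 W.
All ideal ⇒ P_in = P_out, so I_supply = 1364.2/415 = 3.29 A.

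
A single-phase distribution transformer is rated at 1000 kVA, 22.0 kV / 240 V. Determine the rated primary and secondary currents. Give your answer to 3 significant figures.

I_p ≈ 45.5 A, I_s ≈ 4170 A

I_p = S/V_p = 1000000/22000 = 45.5 A.
I_s = S/V_s = 1000000/240 = 4170 A.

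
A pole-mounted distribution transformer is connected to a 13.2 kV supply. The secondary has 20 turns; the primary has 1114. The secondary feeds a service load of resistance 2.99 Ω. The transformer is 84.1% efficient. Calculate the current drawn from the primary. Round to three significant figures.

I_p ≈ 1.69 A

V_s = 13200 × 20/1114 = 236.98 V.
I_s = V_s/R = 236.98/2.99 = 79.259 A.
P_out = V_s I_s = 236.98 × 79.259 = 18783 W.
P_in = P_out/η = 18783/0.841 = 22334 W.
I_p = P_in/V_p = 22334/13200 = 1.69 A.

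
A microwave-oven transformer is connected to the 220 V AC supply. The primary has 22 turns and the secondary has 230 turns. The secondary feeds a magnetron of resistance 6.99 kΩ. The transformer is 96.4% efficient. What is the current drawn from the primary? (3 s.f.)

V_s = 220 × 230/22 = 2300.0 V.
I_s = V_s/R = 2300.0/6990 = 0.32904 A.
P_out = V_s I_s = 2300.0 × 0.32904 = 756.80 W.
P_in = P_out/η = 756.80/0.964 = 785.06 W.
I_p = P_in/V_p = 785.06/220 = 3.57 A.

I_p ≈ 3.57 A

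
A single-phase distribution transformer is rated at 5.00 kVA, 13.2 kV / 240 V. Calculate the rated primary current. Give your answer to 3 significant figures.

I_p ≈ 0.379 A

I_p = S/V_p = 5000/13200 = 0.379 A.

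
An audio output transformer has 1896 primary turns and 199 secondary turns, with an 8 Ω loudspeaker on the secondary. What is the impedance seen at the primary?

Z_p = (N_p/N_s)² × Z_s = (1896/199)² × 8 = 726 Ω.

Z_p ≈ 726 Ω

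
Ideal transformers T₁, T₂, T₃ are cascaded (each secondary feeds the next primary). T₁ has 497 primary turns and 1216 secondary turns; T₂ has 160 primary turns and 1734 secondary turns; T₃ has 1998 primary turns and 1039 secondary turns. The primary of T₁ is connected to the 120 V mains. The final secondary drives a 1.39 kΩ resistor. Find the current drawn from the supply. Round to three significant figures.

Secondary of T₁: V = 120.00 × 1216/497 = 293.60 V.
Secondary of T₂: V = 293.60 × 1734/160 = 3181.9 V.
Secondary of T₃: V = 3181.9 × 1039/1998 = 1654.7 V.
I_load = 1654.7/1390 = 1.1904 A, so P_out = 1654.7 × 1.1904 = 1969.7 W.
All ideal ⇒ P_in = P_out, so I_supply = 1969.7/120 = 16.4 A.

I_supply ≈ 16.4 A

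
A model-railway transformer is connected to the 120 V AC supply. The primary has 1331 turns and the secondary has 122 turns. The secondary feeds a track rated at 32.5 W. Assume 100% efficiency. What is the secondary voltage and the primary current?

V_s ≈ 11.0 V, I_p ≈ 0.271 A

V_s = V_p × N_s/N_p = 120 × 122/1331 = 10.999 V.
I_s = P/V_s = 32.5/10.999 = 2.9547 A.
I_p = I_s × N_s/N_p = 2.9547 × 122/1331 = 0.271 A.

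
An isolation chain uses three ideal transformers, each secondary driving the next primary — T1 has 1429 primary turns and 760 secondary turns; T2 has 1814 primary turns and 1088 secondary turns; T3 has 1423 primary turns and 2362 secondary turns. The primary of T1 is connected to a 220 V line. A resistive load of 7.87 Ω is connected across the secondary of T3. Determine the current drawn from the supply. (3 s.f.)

After T1: V = 220.00 × 760/1429 = 117.00 V.
After T2: V = 117.00 × 1088/1814 = 70.177 V.
After T3: V = 70.177 × 2362/1423 = 116.49 V.
I_load = 116.49/7.87 = 14.801 A, so P_out = 116.49 × 14.801 = 1724.1 W.
All ideal ⇒ P_in = P_out, so I_supply = 1724.1/220 = 7.84 A.

I_supply ≈ 7.84 A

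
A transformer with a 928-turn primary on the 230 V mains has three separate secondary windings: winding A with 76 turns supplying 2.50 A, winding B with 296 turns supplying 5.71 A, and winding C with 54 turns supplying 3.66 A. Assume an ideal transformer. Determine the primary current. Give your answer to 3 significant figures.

V_A = 230 × 76/928 = 18.836 V; V_B = 230 × 296/928 = 73.362 V; V_C = 230 × 54/928 = 13.384 V.
P_out = V_A I_A + V_B I_B + V_C I_C = 18.836×2.50 + 73.362×5.71 + 13.384×3.66 = 47.091 + 418.90 + 48.984 = 514.97 W.
Ideal ⇒ P_in = P_out, so I_p = P_out/V_p = 514.97/230 = 2.24 A.

I_p ≈ 2.24 A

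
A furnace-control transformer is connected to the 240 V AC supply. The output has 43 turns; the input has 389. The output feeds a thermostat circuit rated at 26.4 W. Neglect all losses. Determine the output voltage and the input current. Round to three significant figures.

V_out = V_in × N_out/N_in = 240 × 43/389 = 26.530 V.
I_out = P/V_out = 26.4/26.530 = 0.99512 A.
I_in = I_out × N_out/N_in = 0.99512 × 43/389 = 0.110 A.

V_out ≈ 26.5 V, I_in ≈ 0.110 A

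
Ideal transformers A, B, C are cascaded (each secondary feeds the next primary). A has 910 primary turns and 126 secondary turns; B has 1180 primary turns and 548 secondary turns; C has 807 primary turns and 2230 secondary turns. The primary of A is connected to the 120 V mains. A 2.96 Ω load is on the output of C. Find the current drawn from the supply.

After A: V = 120.00 × 126/910 = 16.615 V.
After B: V = 16.615 × 548/1180 = 7.7163 V.
After C: V = 7.7163 × 2230/807 = 21.323 V.
I_load = 21.323/2.96 = 7.2036 A, so P_out = 21.323 × 7.2036 = 153.60 W.
All ideal ⇒ P_in = P_out, so I_supply = 153.60/120 = 1.28 A.

I_supply ≈ 1.28 A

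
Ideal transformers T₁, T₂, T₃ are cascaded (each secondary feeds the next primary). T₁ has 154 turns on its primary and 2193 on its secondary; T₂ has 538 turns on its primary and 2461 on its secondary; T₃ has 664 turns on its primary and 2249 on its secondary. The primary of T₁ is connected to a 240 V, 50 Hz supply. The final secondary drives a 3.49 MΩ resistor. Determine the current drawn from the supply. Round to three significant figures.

I_supply ≈ 3.35 A

Secondary of T₁: V = 240.00 × 2193/154 = 3417.7 V.
Secondary of T₂: V = 3417.7 × 2461/538 = 15634 V.
Secondary of T₃: V = 15634 × 2249/664 = 52952 V.
I_load = 52952/(3.49×10^6) = 0.015172 A, so P_out = 52952 × 0.015172 = 803.40 W.
All ideal ⇒ P_in = P_out, so I_supply = 803.40/240 = 3.35 A.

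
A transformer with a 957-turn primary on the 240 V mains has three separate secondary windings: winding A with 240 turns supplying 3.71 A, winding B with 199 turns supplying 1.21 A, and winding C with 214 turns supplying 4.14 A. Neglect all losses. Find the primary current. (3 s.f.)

I_p ≈ 2.11 A

V_A = 240 × 240/957 = 60.188 V; V_B = 240 × 199/957 = 49.906 V; V_C = 240 × 214/957 = 53.668 V.
P_out = V_A I_A + V_B I_B + V_C I_C = 60.188×3.71 + 49.906×1.21 + 53.668×4.14 = 223.30 + 60.386 + 222.18 = 505.87 W.
Ideal ⇒ P_in = P_out, so I_p = P_out/V_p = 505.87/240 = 2.11 A.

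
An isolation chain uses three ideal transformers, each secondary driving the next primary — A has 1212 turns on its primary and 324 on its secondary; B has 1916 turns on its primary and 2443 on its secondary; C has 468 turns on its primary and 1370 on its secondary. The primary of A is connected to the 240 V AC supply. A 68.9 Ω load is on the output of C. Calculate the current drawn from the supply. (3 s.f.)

Secondary of A: V = 240.00 × 324/1212 = 64.158 V.
Secondary of B: V = 64.158 × 2443/1916 = 81.805 V.
Secondary of C: V = 81.805 × 1370/468 = 239.47 V.
I_load = 239.47/68.9 = 3.4757 A, so P_out = 239.47 × 3.4757 = 832.33 W.
All ideal ⇒ P_in = P_out, so I_supply = 832.33/240 = 3.47 A.

I_supply ≈ 3.47 A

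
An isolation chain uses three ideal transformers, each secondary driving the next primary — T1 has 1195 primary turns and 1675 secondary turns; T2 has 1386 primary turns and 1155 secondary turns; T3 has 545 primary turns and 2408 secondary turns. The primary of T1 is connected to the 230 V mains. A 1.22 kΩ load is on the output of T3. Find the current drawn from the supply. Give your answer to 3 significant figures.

I_supply ≈ 5.02 A

Secondary of T1: V = 230.00 × 1675/1195 = 322.38 V.
Secondary of T2: V = 322.38 × 1155/1386 = 268.65 V.
Secondary of T3: V = 268.65 × 2408/545 = 1187.0 V.
I_load = 1187.0/1220 = 0.97296 A, so P_out = 1187.0 × 0.97296 = 1154.9 W.
All ideal ⇒ P_in = P_out, so I_supply = 1154.9/230 = 5.02 A.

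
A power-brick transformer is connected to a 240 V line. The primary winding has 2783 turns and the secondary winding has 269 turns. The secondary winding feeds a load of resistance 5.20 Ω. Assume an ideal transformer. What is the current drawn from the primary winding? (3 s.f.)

V_s = V_p × N_s/N_p = 240 × 269/2783 = 23.198 V.
I_s = V_s/R = 23.198/5.20 = 4.4612 A.
For an ideal transformer I_p N_p = I_s N_s, so I_p = 4.4612 × 269/2783 = 0.431 A.

I_p ≈ 0.431 A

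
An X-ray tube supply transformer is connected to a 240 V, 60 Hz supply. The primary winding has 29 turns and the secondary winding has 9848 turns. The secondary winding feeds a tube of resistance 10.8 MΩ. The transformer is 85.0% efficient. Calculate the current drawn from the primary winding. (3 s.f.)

I_p ≈ 3.01 A

V_s = 240 × 9848/29 = 81501 V.
I_s = V_s/R = 81501/(1.08×10^7) = 0.0075464 A.
P_out = V_s I_s = 81501 × 0.0075464 = 615.03 W.
P_in = P_out/η = 615.03/0.850 = 723.57 W.
I_p = P_in/V_p = 723.57/240 = 3.01 A.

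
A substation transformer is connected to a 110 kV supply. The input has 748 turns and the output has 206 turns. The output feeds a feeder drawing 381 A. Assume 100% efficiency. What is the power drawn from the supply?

P ≈ 1.15×10^7 W

I_in = I_out × N_out/N_in = 381 × 206/748 = 104.93 A.
P = V_in I_in = 110000 × 104.93 = 1.15×10^7 W.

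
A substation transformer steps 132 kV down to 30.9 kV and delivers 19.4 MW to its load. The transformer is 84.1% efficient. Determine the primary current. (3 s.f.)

I_p ≈ 175 A

P_in = P_out/η = 1.94×10^7/0.841 = 2.3068×10^7 W.
I_p = P_in/V_p = 2.3068×10^7/132000 = 175 A.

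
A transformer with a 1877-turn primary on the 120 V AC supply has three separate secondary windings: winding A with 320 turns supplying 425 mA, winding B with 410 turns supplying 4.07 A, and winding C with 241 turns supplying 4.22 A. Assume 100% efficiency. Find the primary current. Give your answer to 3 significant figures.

I_p ≈ 1.50 A

V_A = 120 × 320/1877 = 20.458 V; V_B = 120 × 410/1877 = 26.212 V; V_C = 120 × 241/1877 = 15.408 V.
P_out = V_A I_A + V_B I_B + V_C I_C = 20.458×0.425 + 26.212×4.07 + 15.408×4.22 = 8.6947 + 106.68 + 65.020 = 180.40 W.
Ideal ⇒ P_in = P_out, so I_p = P_out/V_p = 180.40/120 = 1.50 A.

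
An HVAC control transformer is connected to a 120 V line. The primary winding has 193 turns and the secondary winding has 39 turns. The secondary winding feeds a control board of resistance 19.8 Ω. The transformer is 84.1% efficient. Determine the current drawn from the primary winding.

V_s = 120 × 39/193 = 24.249 V.
I_s = V_s/R = 24.249/19.8 = 1.2247 A.
P_out = V_s I_s = 24.249 × 1.2247 = 29.697 W.
P_in = P_out/η = 29.697/0.841 = 35.311 W.
I_p = P_in/V_p = 35.311/120 = 0.294 A.

I_p ≈ 0.294 A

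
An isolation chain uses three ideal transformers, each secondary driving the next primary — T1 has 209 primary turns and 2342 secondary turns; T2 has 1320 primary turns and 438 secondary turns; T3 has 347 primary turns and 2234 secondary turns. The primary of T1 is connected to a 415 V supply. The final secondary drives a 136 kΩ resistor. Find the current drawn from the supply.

After T1: V = 415.00 × 2342/209 = 4650.4 V.
After T2: V = 4650.4 × 438/1320 = 1543.1 V.
After T3: V = 1543.1 × 2234/347 = 9934.4 V.
I_load = 9934.4/136000 = 0.073047 A, so P_out = 9934.4 × 0.073047 = 725.68 W.
All ideal ⇒ P_in = P_out, so I_supply = 725.68/415 = 1.75 A.

I_supply ≈ 1.75 A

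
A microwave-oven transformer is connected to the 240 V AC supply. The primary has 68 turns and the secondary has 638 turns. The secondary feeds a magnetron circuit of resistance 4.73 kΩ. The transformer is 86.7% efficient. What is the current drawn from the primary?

I_p ≈ 5.15 A

V_s = 240 × 638/68 = 2251.8 V.
I_s = V_s/R = 2251.8/4730 = 0.47606 A.
P_out = V_s I_s = 2251.8 × 0.47606 = 1072.0 W.
P_in = P_out/η = 1072.0/0.867 = 1236.4 W.
I_p = P_in/V_p = 1236.4/240 = 5.15 A.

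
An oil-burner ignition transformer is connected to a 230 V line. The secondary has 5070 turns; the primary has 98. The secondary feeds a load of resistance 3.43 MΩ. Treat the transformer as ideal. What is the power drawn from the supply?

P ≈ 41.3 W

V_s = V_p × N_s/N_p = 230 × 5070/98 = 11899 V.
I_s = V_s/R = 11899/(3.43×10^6) = 0.0034691 A.
I_p = I_s × N_s/N_p = 0.0034691 × 5070/98 = 0.17947 A.
P = V_p I_p = 230 × 0.17947 = 41.3 W.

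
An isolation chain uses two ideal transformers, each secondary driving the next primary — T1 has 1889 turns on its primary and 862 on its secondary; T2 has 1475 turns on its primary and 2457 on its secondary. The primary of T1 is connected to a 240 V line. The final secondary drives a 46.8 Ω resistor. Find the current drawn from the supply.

Secondary of T1: V = 240.00 × 862/1889 = 109.52 V.
Secondary of T2: V = 109.52 × 2457/1475 = 182.43 V.
I_load = 182.43/46.8 = 3.8981 A, so P_out = 182.43 × 3.8981 = 711.14 W.
All ideal ⇒ P_in = P_out, so I_supply = 711.14/240 = 2.96 A.

I_supply ≈ 2.96 A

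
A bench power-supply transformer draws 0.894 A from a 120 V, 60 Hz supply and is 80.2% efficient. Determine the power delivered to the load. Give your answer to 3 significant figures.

P_in = V_in I_in = 120 × 0.894 = 107.28 W.
P_out = η P_in = 0.802 × 107.28 = 86.0 W.

P_out ≈ 86.0 W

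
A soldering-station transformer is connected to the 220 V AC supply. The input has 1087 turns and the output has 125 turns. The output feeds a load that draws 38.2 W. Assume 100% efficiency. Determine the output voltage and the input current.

V_out ≈ 25.3 V, I_in ≈ 0.174 A

V_out = V_in × N_out/N_in = 220 × 125/1087 = 25.299 V.
I_out = P/V_out = 38.2/25.299 = 1.5099 A.
I_in = I_out × N_out/N_in = 1.5099 × 125/1087 = 0.174 A.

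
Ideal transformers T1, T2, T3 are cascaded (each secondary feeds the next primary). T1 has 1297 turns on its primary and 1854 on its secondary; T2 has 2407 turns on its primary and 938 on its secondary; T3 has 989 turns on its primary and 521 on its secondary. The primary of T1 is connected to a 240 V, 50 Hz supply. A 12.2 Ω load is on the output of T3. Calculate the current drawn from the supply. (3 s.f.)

I_supply ≈ 1.69 A

After T1: V = 240.00 × 1854/1297 = 343.07 V.
After T2: V = 343.07 × 938/2407 = 133.69 V.
After T3: V = 133.69 × 521/989 = 70.429 V.
I_load = 70.429/12.2 = 5.7728 A, so P_out = 70.429 × 5.7728 = 406.57 W.
All ideal ⇒ P_in = P_out, so I_supply = 406.57/240 = 1.69 A.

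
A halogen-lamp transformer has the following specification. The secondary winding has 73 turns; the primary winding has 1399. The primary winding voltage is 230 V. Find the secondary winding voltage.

V_s ≈ 12.0 V

V_s/V_p = N_s/N_p, so V_s = 230 × 73/1399 = 12.0 V.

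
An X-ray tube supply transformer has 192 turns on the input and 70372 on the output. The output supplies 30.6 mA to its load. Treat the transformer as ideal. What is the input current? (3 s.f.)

For an ideal transformer I_in/I_out = N_out/N_in, so I_in = 0.0306 × 70372/192 = 11.2 A.

I_in ≈ 11.2 A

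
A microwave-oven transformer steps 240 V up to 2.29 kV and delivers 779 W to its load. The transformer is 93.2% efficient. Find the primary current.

I_p ≈ 3.48 A

P_in = P_out/η = 779/0.932 = 835.84 W.
I_p = P_in/V_p = 835.84/240 = 3.48 A.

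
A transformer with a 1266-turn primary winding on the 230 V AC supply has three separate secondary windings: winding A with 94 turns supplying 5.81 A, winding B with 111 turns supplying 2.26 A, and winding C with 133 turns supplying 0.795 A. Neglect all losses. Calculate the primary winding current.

I_p ≈ 0.713 A

V_A = 230 × 94/1266 = 17.077 V; V_B = 230 × 111/1266 = 20.166 V; V_C = 230 × 133/1266 = 24.163 V.
P_out = V_A I_A + V_B I_B + V_C I_C = 17.077×5.81 + 20.166×2.26 + 24.163×0.795 = 99.220 + 45.575 + 19.209 = 164.00 W.
Ideal ⇒ P_in = P_out, so I_p = P_out/V_p = 164.00/230 = 0.713 A.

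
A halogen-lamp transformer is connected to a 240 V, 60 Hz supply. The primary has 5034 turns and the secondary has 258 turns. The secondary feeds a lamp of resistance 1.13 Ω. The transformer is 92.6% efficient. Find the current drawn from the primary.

I_p ≈ 0.602 A

V_s = 240 × 258/5034 = 12.300 V.
I_s = V_s/R = 12.300/1.13 = 10.885 A.
P_out = V_s I_s = 12.300 × 10.885 = 133.89 W.
P_in = P_out/η = 133.89/0.926 = 144.59 W.
I_p = P_in/V_p = 144.59/240 = 0.602 A.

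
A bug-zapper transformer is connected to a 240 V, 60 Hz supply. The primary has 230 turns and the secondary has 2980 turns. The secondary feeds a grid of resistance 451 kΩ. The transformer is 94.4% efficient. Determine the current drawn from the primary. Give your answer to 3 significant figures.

I_p ≈ 0.0946 A

V_s = 240 × 2980/230 = 3109.6 V.
I_s = V_s/R = 3109.6/451000 = 0.0068948 A.
P_out = V_s I_s = 3109.6 × 0.0068948 = 21.440 W.
P_in = P_out/η = 21.440/0.944 = 22.712 W.
I_p = P_in/V_p = 22.712/240 = 0.0946 A.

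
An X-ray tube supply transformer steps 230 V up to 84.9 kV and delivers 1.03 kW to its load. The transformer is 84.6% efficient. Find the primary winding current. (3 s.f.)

I_p ≈ 5.29 A

P_in = P_out/η = 1030/0.846 = 1217.5 W.
I_p = P_in/V_p = 1217.5/230 = 5.29 A.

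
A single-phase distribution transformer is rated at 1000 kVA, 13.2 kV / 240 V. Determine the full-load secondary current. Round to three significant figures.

I_s ≈ 4170 A

I_s = S/V_s = 1000000/240 = 4170 A.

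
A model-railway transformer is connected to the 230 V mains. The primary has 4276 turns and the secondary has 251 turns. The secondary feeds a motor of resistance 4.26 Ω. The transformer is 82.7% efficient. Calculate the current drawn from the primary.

I_p ≈ 0.225 A

V_s = 230 × 251/4276 = 13.501 V.
I_s = V_s/R = 13.501/4.26 = 3.1692 A.
P_out = V_s I_s = 13.501 × 3.1692 = 42.788 W.
P_in = P_out/η = 42.788/0.827 = 51.738 W.
I_p = P_in/V_p = 51.738/230 = 0.225 A.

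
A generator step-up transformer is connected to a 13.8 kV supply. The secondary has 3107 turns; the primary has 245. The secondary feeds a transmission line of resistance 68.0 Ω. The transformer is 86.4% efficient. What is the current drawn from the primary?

I_p ≈ 37800 A

V_s = 13800 × 3107/245 = 175010 V.
I_s = V_s/R = 175010/68.0 = 2573.6 A.
P_out = V_s I_s = 175010 × 2573.6 = 4.5040×10^8 W.
P_in = P_out/η = 4.5040×10^8/0.864 = 5.2130×10^8 W.
I_p = P_in/V_p = 5.2130×10^8/13800 = 37800 A.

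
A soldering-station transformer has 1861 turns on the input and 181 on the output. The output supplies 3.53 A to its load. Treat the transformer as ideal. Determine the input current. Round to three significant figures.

For an ideal transformer I_in/I_out = N_out/N_in, so I_in = 3.53 × 181/1861 = 0.343 A.

I_in ≈ 0.343 A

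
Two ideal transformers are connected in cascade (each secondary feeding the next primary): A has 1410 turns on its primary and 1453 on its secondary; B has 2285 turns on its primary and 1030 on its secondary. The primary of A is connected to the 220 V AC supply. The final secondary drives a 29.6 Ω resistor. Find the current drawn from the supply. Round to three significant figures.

I_supply ≈ 1.60 A

After A: V = 220.00 × 1453/1410 = 226.71 V.
After B: V = 226.71 × 1030/2285 = 102.19 V.
I_load = 102.19/29.6 = 3.4525 A, so P_out = 102.19 × 3.4525 = 352.82 W.
All ideal ⇒ P_in = P_out, so I_supply = 352.82/220 = 1.60 A.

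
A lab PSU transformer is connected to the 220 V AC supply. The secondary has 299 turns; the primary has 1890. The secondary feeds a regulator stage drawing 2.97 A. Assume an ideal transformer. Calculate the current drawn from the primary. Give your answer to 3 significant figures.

I_p ≈ 0.470 A

For an ideal transformer I_p N_p = I_s N_s, so I_p = 2.97 × 299/1890 = 0.470 A.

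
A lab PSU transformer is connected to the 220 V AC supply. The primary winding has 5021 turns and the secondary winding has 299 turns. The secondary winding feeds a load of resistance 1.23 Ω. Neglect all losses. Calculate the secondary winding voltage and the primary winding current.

V_s ≈ 13.1 V, I_p ≈ 0.634 A

V_s = V_p × N_s/N_p = 220 × 299/5021 = 13.101 V.
I_s = V_s/R = 13.101/1.23 = 10.651 A.
I_p = I_s × N_s/N_p = 10.651 × 299/5021 = 0.634 A.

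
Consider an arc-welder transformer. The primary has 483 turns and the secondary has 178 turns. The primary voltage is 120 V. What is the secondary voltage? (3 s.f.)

V_s/V_p = N_s/N_p, so V_s = 120 × 178/483 = 44.2 V.

V_s ≈ 44.2 V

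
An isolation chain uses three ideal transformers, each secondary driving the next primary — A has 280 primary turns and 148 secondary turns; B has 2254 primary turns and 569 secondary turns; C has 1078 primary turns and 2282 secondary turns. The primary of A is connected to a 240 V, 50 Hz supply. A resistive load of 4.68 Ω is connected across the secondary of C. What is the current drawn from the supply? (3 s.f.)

After A: V = 240.00 × 148/280 = 126.86 V.
After B: V = 126.86 × 569/2254 = 32.024 V.
After C: V = 32.024 × 2282/1078 = 67.791 V.
I_load = 67.791/4.68 = 14.485 A, so P_out = 67.791 × 14.485 = 981.96 W.
All ideal ⇒ P_in = P_out, so I_supply = 981.96/240 = 4.09 A.

I_supply ≈ 4.09 A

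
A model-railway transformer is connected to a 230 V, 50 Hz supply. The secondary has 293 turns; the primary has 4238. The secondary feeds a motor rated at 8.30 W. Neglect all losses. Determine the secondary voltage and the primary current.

V_s ≈ 15.9 V, I_p ≈ 0.0361 A

V_s = V_p × N_s/N_p = 230 × 293/4238 = 15.901 V.
I_s = P/V_s = 8.30/15.901 = 0.52197 A.
I_p = I_s × N_s/N_p = 0.52197 × 293/4238 = 0.0361 A.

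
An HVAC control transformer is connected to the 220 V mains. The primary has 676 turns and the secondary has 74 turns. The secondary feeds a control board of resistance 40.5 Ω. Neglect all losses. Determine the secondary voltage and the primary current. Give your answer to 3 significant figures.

V_s = V_p × N_s/N_p = 220 × 74/676 = 24.083 V.
I_s = V_s/R = 24.083/40.5 = 0.59464 A.
I_p = I_s × N_s/N_p = 0.59464 × 74/676 = 0.0651 A.

V_s ≈ 24.1 V, I_p ≈ 0.0651 A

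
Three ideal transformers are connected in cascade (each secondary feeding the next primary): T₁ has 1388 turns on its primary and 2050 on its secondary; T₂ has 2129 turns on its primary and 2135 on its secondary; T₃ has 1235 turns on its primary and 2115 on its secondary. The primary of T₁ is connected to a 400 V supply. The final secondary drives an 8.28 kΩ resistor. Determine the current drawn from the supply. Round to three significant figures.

I_supply ≈ 0.311 A

After T₁: V = 400.00 × 2050/1388 = 590.78 V.
After T₂: V = 590.78 × 2135/2129 = 592.44 V.
After T₃: V = 592.44 × 2115/1235 = 1014.6 V.
I_load = 1014.6/8280 = 0.12253 A, so P_out = 1014.6 × 0.12253 = 124.32 W.
All ideal ⇒ P_in = P_out, so I_supply = 124.32/400 = 0.311 A.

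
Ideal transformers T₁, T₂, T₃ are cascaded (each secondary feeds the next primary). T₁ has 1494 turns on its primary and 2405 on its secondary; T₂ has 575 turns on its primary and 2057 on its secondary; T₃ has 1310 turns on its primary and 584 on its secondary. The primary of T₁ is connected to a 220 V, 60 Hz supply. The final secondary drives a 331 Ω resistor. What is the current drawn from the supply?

I_supply ≈ 4.38 A

Secondary of T₁: V = 220.00 × 2405/1494 = 354.15 V.
Secondary of T₂: V = 354.15 × 2057/575 = 1266.9 V.
Secondary of T₃: V = 1266.9 × 584/1310 = 564.80 V.
I_load = 564.80/331 = 1.7063 A, so P_out = 564.80 × 1.7063 = 963.75 W.
All ideal ⇒ P_in = P_out, so I_supply = 963.75/220 = 4.38 A.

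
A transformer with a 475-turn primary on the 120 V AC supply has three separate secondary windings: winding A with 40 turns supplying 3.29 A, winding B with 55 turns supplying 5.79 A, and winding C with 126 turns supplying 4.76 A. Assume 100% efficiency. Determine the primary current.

I_p ≈ 2.21 A

V_A = 120 × 40/475 = 10.105 V; V_B = 120 × 55/475 = 13.895 V; V_C = 120 × 126/475 = 31.832 V.
P_out = V_A I_A + V_B I_B + V_C I_C = 10.105×3.29 + 13.895×5.79 + 31.832×4.76 = 33.246 + 80.451 + 151.52 = 265.22 W.
Ideal ⇒ P_in = P_out, so I_p = P_out/V_p = 265.22/120 = 2.21 A.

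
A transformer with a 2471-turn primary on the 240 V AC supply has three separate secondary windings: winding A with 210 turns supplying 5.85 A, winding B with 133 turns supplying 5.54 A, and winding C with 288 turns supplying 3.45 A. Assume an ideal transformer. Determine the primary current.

I_p ≈ 1.20 A

V_A = 240 × 210/2471 = 20.397 V; V_B = 240 × 133/2471 = 12.918 V; V_C = 240 × 288/2471 = 27.972 V.
P_out = V_A I_A + V_B I_B + V_C I_C = 20.397×5.85 + 12.918×5.54 + 27.972×3.45 = 119.32 + 71.565 + 96.505 = 287.39 W.
Ideal ⇒ P_in = P_out, so I_p = P_out/V_p = 287.39/240 = 1.20 A.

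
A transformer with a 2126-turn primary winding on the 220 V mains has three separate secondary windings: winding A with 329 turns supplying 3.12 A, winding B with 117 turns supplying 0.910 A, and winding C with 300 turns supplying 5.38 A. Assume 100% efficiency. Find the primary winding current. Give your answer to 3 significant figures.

V_A = 220 × 329/2126 = 34.045 V; V_B = 220 × 117/2126 = 12.107 V; V_C = 220 × 300/2126 = 31.044 V.
P_out = V_A I_A + V_B I_B + V_C I_C = 34.045×3.12 + 12.107×0.910 + 31.044×5.38 = 106.22 + 11.018 + 167.02 = 284.26 W.
Ideal ⇒ P_in = P_out, so I_p = P_out/V_p = 284.26/220 = 1.29 A.

I_p ≈ 1.29 A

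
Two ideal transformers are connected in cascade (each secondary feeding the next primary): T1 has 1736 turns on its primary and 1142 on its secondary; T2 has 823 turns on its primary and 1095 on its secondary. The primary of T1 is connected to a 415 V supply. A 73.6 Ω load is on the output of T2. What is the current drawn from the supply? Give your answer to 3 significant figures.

I_supply ≈ 4.32 A

After T1: V = 415.00 × 1142/1736 = 273.00 V.
After T2: V = 273.00 × 1095/823 = 363.23 V.
I_load = 363.23/73.6 = 4.9352 A, so P_out = 363.23 × 4.9352 = 1792.6 W.
All ideal ⇒ P_in = P_out, so I_supply = 1792.6/415 = 4.32 A.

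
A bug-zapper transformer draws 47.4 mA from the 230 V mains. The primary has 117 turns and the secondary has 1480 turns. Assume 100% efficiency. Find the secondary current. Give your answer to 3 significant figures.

I_s/I_p = N_p/N_s, so I_s = 0.0474 × 117/1480 = 0.00375 A.

I_s ≈ 0.00375 A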